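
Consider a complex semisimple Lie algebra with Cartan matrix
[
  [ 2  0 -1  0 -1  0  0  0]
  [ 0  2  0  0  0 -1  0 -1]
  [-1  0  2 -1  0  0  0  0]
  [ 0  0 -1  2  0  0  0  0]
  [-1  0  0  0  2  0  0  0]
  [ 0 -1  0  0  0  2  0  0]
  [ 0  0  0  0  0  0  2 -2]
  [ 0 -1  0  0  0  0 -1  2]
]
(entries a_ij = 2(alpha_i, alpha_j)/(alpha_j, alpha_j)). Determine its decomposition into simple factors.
The diagram associated to this matrix has two connected components: the simple roots {alpha_1, alpha_3, alpha_4, alpha_5} form a chain of 4 nodes with single edges (A_4), and {alpha_2, alpha_6, alpha_7, alpha_8} form a chain of 4 nodes with a double edge at one end; the terminal node there is the unique long simple root (C_4). A semisimple Lie algebra decomposes uniquely as the direct sum of simple ideals, one per connected component of its Dynkin diagram, so g ≅ A_4 ⊕ C_4 (dimension 24 + 36 = 60).

A_4 + C_4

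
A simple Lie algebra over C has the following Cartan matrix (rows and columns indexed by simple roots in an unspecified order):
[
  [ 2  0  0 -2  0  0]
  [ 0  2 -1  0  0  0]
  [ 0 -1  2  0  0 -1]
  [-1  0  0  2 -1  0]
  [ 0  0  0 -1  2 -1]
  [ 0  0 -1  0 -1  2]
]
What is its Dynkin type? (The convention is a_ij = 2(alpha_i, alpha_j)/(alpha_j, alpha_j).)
C_6 (sp(12))

The matrix has rank 6 with 2's on the diagonal. Reading the off-diagonal entries as Dynkin edges (a single edge where a_ij = a_ji = -1; a double or triple edge where a_ij * a_ji = 2 or 3), the diagram is a chain of 6 nodes with a double edge at one end; the terminal node there is the unique long simple root (C_6). One simple-root ordering that puts it in standard form is (alpha_2, alpha_3, alpha_6, alpha_5, alpha_4, alpha_1). So the algebra is type C_6, i.e. sp(12).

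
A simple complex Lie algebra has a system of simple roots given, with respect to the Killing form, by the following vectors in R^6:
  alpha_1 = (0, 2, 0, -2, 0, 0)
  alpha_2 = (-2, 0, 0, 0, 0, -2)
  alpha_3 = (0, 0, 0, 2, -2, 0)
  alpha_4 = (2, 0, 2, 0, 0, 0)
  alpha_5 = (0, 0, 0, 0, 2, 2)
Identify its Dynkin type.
Compute the Cartan integers a_ij = 2(alpha_i, alpha_j)/(alpha_j, alpha_j); the resulting 5x5 Cartan matrix is
[[2, 0, -1, 0, 0], [0, 2, 0, -1, -1], [-1, 0, 2, 0, -1], [0, -1, 0, 2, 0], [0, -1, -1, 0, 2]].
All simple roots have the same length, so the diagram is simply laced. The associated Dynkin diagram is a chain of 5 nodes with single edges (A_5), so the type is A_5 (the algebra sl(6)).

A_5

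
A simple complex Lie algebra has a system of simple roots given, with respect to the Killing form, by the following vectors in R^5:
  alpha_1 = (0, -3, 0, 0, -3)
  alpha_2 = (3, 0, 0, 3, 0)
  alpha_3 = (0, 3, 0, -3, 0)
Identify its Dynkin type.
A_3

Compute the Cartan integers a_ij = 2(alpha_i, alpha_j)/(alpha_j, alpha_j); the resulting 3x3 Cartan matrix is
[[2, 0, -1], [0, 2, -1], [-1, -1, 2]].
All simple roots have the same length, so the diagram is simply laced. The associated Dynkin diagram is a chain of 3 nodes with single edges (A_3), so the type is A_3 (the algebra sl(4)).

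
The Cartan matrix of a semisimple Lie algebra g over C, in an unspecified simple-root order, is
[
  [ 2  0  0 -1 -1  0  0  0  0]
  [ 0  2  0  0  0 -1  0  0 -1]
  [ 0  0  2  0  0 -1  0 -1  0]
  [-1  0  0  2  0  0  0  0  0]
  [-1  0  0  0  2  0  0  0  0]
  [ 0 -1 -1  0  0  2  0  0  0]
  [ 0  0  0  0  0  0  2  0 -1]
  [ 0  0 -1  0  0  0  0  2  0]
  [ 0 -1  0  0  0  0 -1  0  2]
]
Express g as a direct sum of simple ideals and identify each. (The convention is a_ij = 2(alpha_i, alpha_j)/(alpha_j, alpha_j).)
A_3 (sl(4)) ⊕ A_6 (sl(7))

The diagram associated to this matrix has two connected components: the simple roots {alpha_1, alpha_4, alpha_5} form a chain of 3 nodes with single edges (A_3), and {alpha_2, alpha_3, alpha_6, alpha_7, alpha_8, alpha_9} form a chain of 6 nodes with single edges (A_6). A semisimple Lie algebra decomposes uniquely as the direct sum of simple ideals, one per connected component of its Dynkin diagram, so g ≅ A_3 ⊕ A_6 (dimension 15 + 48 = 63).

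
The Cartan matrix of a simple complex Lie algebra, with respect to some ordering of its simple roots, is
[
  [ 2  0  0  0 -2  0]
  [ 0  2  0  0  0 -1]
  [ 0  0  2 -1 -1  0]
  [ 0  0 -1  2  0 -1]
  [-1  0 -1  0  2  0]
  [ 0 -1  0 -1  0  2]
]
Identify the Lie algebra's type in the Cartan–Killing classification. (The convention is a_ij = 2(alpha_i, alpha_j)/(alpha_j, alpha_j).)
C6

The matrix has rank 6 with 2's on the diagonal. Reading the off-diagonal entries as Dynkin edges (a single edge where a_ij = a_ji = -1; a double or triple edge where a_ij * a_ji = 2 or 3), the diagram is a chain of 6 nodes with a double edge at one end; the terminal node there is the unique long simple root (C_6). One simple-root ordering that puts it in standard form is (alpha_2, alpha_6, alpha_4, alpha_3, alpha_5, alpha_1). So the algebra is type C_6, i.e. sp(12).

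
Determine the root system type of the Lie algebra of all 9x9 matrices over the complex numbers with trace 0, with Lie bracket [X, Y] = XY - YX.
This is sl(9), which has dimension 9^2 - 1 = 80 and rank 9 - 1 = 8 (a Cartan subalgebra is the diagonal traceless matrices). In the classification of classical Lie algebras, the special linear algebra sl(n+1) has type A_n; here n = 8, so the Dynkin diagram is a chain of 8 nodes with single edges (A_8). Hence the type is A_8.

A_8 (sl(9))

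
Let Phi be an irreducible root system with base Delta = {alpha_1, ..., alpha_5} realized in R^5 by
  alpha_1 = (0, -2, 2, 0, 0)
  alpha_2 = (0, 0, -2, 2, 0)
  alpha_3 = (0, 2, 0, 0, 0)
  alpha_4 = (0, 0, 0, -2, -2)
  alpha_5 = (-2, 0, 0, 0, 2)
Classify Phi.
type B_5

Compute the Cartan integers a_ij = 2(alpha_i, alpha_j)/(alpha_j, alpha_j); the resulting 5x5 Cartan matrix is
[[2, -1, -2, 0, 0], [-1, 2, 0, -1, 0], [-1, 0, 2, 0, 0], [0, -1, 0, 2, -1], [0, 0, 0, -1, 2]].
The roots have two lengths (squared-length ratio 2:1); the short ones are alpha_{3}. The associated Dynkin diagram is a chain of 5 nodes with a double edge at one end; the terminal node there is the unique short simple root (B_5), so the type is B_5 (the algebra so(11)).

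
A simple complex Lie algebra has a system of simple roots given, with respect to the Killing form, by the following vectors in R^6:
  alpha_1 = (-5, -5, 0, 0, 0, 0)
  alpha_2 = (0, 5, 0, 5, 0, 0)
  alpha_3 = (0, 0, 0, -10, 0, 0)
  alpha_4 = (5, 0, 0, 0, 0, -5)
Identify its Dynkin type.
C_4

Compute the Cartan integers a_ij = 2(alpha_i, alpha_j)/(alpha_j, alpha_j); the resulting 4x4 Cartan matrix is
[[2, -1, 0, -1], [-1, 2, -1, 0], [0, -2, 2, 0], [-1, 0, 0, 2]].
The roots have two lengths (squared-length ratio 2:1); the short ones are alpha_{1,2,4}. The associated Dynkin diagram is a chain of 4 nodes with a double edge at one end; the terminal node there is the unique long simple root (C_4), so the type is C_4 (the algebra sp(8)).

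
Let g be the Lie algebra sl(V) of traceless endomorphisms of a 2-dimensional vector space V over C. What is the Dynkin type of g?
A_1 (sl(2))

This is sl(2), which has dimension 2^2 - 1 = 3 and rank 2 - 1 = 1 (a Cartan subalgebra is the diagonal traceless matrices). In the classification of classical Lie algebras, the special linear algebra sl(n+1) has type A_n; here n = 1, so the Dynkin diagram is a chain of 1 nodes with single edges (A_1). Hence the type is A_1.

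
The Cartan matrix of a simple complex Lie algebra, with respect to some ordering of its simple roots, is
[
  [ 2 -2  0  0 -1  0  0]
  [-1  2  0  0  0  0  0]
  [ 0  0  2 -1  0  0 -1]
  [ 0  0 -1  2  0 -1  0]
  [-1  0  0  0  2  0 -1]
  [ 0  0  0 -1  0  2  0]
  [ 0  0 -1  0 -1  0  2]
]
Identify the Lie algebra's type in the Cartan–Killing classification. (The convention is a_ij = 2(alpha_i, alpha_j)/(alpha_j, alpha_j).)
B_7 (so(15))

The matrix has rank 7 with 2's on the diagonal. Reading the off-diagonal entries as Dynkin edges (a single edge where a_ij = a_ji = -1; a double or triple edge where a_ij * a_ji = 2 or 3), the diagram is a chain of 7 nodes with a double edge at one end; the terminal node there is the unique short simple root (B_7). One simple-root ordering that puts it in standard form is (alpha_6, alpha_4, alpha_3, alpha_7, alpha_5, alpha_1, alpha_2). So the algebra is type B_7, i.e. so(15).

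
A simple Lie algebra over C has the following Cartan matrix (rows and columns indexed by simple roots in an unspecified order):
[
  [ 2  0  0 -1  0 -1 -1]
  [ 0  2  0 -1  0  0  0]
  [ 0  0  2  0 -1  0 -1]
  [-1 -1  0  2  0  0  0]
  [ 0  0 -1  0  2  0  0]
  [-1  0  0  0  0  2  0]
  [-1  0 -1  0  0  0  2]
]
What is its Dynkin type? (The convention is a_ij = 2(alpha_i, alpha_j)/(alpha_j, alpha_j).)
The matrix has rank 7 with 2's on the diagonal. Reading the off-diagonal entries as Dynkin edges (a single edge where a_ij = a_ji = -1; a double or triple edge where a_ij * a_ji = 2 or 3), the diagram is a chain of 6 nodes with one extra node attached to the third node from one end (E_7). One simple-root ordering that puts it in standard form is (alpha_2, alpha_6, alpha_4, alpha_1, alpha_7, alpha_3, alpha_5). So the algebra is type E_7.

type E_7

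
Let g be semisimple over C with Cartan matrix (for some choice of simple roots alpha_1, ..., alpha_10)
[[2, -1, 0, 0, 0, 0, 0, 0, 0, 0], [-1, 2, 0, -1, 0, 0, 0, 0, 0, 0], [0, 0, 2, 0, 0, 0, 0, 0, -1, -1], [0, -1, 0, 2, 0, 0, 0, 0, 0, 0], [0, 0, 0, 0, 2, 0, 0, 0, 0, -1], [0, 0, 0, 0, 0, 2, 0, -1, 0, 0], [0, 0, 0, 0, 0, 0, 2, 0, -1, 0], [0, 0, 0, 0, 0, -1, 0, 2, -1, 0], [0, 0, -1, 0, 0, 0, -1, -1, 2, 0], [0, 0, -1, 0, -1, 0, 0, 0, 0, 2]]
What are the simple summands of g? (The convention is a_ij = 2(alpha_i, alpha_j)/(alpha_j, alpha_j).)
A_3 ⊕ E_7

The diagram associated to this matrix has two connected components: the simple roots {alpha_1, alpha_2, alpha_4} form a chain of 3 nodes with single edges (A_3), and {alpha_3, alpha_5, alpha_6, alpha_7, alpha_8, alpha_9, alpha_10} form a chain of 6 nodes with one extra node attached to the third node from one end (E_7). A semisimple Lie algebra decomposes uniquely as the direct sum of simple ideals, one per connected component of its Dynkin diagram, so g ≅ A_3 ⊕ E_7 (dimension 15 + 133 = 148).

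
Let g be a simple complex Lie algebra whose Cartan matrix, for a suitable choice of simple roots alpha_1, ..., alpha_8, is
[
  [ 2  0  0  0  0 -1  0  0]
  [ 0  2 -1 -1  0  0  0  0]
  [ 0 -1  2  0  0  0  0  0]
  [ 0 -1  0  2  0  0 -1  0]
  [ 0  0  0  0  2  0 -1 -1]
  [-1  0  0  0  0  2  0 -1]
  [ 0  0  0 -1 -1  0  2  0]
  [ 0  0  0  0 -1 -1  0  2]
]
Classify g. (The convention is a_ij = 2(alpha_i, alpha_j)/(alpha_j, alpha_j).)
The matrix has rank 8 with 2's on the diagonal. Reading the off-diagonal entries as Dynkin edges (a single edge where a_ij = a_ji = -1; a double or triple edge where a_ij * a_ji = 2 or 3), the diagram is a chain of 8 nodes with single edges (A_8). One simple-root ordering that puts it in standard form is (alpha_1, alpha_6, alpha_8, alpha_5, alpha_7, alpha_4, alpha_2, alpha_3). So the algebra is type A_8, i.e. sl(9).

A_8 (sl(9))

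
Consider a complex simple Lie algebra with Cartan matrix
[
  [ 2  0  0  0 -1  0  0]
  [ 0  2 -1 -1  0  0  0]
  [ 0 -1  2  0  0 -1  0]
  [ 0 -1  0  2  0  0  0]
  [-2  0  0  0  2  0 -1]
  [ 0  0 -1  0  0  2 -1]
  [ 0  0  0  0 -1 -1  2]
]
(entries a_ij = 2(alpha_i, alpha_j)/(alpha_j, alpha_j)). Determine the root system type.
The matrix has rank 7 with 2's on the diagonal. Reading the off-diagonal entries as Dynkin edges (a single edge where a_ij = a_ji = -1; a double or triple edge where a_ij * a_ji = 2 or 3), the diagram is a chain of 7 nodes with a double edge at one end; the terminal node there is the unique short simple root (B_7). One simple-root ordering that puts it in standard form is (alpha_4, alpha_2, alpha_3, alpha_6, alpha_7, alpha_5, alpha_1). So the algebra is type B_7, i.e. so(15).

B7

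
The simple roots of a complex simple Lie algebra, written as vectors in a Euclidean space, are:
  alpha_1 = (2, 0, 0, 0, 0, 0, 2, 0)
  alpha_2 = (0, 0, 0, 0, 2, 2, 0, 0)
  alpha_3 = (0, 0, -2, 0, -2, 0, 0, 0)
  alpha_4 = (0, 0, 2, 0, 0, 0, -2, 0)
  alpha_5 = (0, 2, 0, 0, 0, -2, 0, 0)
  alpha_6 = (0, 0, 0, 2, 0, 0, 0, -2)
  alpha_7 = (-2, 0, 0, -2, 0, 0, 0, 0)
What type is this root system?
type A_7

Compute the Cartan integers a_ij = 2(alpha_i, alpha_j)/(alpha_j, alpha_j); the resulting 7x7 Cartan matrix is
[[2, 0, 0, -1, 0, 0, -1], [0, 2, -1, 0, -1, 0, 0], [0, -1, 2, -1, 0, 0, 0], [-1, 0, -1, 2, 0, 0, 0], [0, -1, 0, 0, 2, 0, 0], [0, 0, 0, 0, 0, 2, -1], [-1, 0, 0, 0, 0, -1, 2]].
All simple roots have the same length, so the diagram is simply laced. The associated Dynkin diagram is a chain of 7 nodes with single edges (A_7), so the type is A_7 (the algebra sl(8)).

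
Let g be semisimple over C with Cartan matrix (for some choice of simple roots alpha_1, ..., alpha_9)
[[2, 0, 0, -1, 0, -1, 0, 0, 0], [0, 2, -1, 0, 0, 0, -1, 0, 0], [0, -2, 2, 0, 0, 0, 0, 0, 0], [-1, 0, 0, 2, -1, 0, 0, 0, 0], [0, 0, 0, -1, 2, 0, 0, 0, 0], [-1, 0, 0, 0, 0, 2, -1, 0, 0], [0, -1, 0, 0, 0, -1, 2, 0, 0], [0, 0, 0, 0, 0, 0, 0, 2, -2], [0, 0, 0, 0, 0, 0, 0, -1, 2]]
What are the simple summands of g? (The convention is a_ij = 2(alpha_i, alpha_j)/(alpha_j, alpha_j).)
B_2 (so(5)) ⊕ C_7 (sp(14))

The diagram associated to this matrix has two connected components: the simple roots {alpha_8, alpha_9} form a chain of 2 nodes with a double edge at one end; the terminal node there is the unique short simple root (B_2), and {alpha_1, alpha_2, alpha_3, alpha_4, alpha_5, alpha_6, alpha_7} form a chain of 7 nodes with a double edge at one end; the terminal node there is the unique long simple root (C_7). A semisimple Lie algebra decomposes uniquely as the direct sum of simple ideals, one per connected component of its Dynkin diagram, so g ≅ B_2 ⊕ C_7 (dimension 10 + 105 = 115).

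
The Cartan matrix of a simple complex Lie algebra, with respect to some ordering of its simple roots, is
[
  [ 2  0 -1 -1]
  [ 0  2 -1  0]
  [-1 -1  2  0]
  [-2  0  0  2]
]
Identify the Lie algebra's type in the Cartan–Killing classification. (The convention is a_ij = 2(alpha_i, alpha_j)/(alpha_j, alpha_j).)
type C_4

The matrix has rank 4 with 2's on the diagonal. Reading the off-diagonal entries as Dynkin edges (a single edge where a_ij = a_ji = -1; a double or triple edge where a_ij * a_ji = 2 or 3), the diagram is a chain of 4 nodes with a double edge at one end; the terminal node there is the unique long simple root (C_4). One simple-root ordering that puts it in standard form is (alpha_2, alpha_3, alpha_1, alpha_4). So the algebra is type C_4, i.e. sp(8).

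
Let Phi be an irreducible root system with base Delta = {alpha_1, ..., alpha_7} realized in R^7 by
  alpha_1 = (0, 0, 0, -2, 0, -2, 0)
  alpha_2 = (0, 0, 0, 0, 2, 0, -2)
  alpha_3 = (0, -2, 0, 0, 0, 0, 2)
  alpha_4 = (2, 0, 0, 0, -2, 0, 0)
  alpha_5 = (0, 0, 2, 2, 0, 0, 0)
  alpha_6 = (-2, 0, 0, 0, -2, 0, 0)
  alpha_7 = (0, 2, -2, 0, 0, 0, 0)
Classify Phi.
Compute the Cartan integers a_ij = 2(alpha_i, alpha_j)/(alpha_j, alpha_j); the resulting 7x7 Cartan matrix is
[[2, 0, 0, 0, -1, 0, 0], [0, 2, -1, -1, 0, -1, 0], [0, -1, 2, 0, 0, 0, -1], [0, -1, 0, 2, 0, 0, 0], [-1, 0, 0, 0, 2, 0, -1], [0, -1, 0, 0, 0, 2, 0], [0, 0, -1, 0, -1, 0, 2]].
All simple roots have the same length, so the diagram is simply laced. The associated Dynkin diagram is a chain of 5 nodes with a fork of two nodes at one end (D_7), so the type is D_7 (the algebra so(14)).

type D_7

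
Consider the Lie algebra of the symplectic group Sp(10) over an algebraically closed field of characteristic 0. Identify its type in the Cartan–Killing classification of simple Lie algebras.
This is sp(10), which has dimension 10(10+1)/2 = 55 and rank 10/2 = 5. In the classification of classical Lie algebras, the symplectic algebra sp(2n) has type C_n; here n = 5, so the Dynkin diagram is a chain of 5 nodes with a double edge at one end; the terminal node there is the unique long simple root (C_5). Hence the type is C_5.

C5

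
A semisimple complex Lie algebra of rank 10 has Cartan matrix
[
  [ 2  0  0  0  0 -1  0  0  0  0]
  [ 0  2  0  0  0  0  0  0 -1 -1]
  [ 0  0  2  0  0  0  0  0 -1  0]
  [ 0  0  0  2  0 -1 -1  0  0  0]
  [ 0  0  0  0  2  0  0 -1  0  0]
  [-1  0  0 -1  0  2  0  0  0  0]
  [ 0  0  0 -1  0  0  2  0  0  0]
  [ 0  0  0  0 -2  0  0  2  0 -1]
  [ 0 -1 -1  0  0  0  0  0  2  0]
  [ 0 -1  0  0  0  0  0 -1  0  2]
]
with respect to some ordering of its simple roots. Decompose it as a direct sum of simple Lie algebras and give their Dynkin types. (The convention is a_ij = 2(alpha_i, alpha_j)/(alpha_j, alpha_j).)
The diagram associated to this matrix has two connected components: the simple roots {alpha_1, alpha_4, alpha_6, alpha_7} form a chain of 4 nodes with single edges (A_4), and {alpha_2, alpha_3, alpha_5, alpha_8, alpha_9, alpha_10} form a chain of 6 nodes with a double edge at one end; the terminal node there is the unique short simple root (B_6). A semisimple Lie algebra decomposes uniquely as the direct sum of simple ideals, one per connected component of its Dynkin diagram, so g ≅ A_4 ⊕ B_6 (dimension 24 + 78 = 102).

type A_4 + type B_6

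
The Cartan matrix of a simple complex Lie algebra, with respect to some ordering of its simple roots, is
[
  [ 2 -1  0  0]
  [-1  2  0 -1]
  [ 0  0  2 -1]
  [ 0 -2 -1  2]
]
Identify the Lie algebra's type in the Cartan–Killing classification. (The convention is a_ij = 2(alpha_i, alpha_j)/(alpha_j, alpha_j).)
The matrix has rank 4 with 2's on the diagonal. Reading the off-diagonal entries as Dynkin edges (a single edge where a_ij = a_ji = -1; a double or triple edge where a_ij * a_ji = 2 or 3), the diagram is a chain of 4 nodes with a double edge between the middle two (F_4). One simple-root ordering that puts it in standard form is (alpha_3, alpha_4, alpha_2, alpha_1). So the algebra is type F_4.

F_4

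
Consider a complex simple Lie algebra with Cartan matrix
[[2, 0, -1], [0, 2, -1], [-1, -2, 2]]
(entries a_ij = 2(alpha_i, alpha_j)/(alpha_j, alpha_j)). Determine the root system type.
type B_3

The matrix has rank 3 with 2's on the diagonal. Reading the off-diagonal entries as Dynkin edges (a single edge where a_ij = a_ji = -1; a double or triple edge where a_ij * a_ji = 2 or 3), the diagram is a chain of 3 nodes with a double edge at one end; the terminal node there is the unique short simple root (B_3). One simple-root ordering that puts it in standard form is (alpha_1, alpha_3, alpha_2). So the algebra is type B_3, i.e. so(7).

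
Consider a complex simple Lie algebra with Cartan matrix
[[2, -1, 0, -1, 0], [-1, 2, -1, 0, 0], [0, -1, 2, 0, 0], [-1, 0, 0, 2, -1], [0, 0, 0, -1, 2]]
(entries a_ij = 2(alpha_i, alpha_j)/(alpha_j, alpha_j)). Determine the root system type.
A_5

The matrix has rank 5 with 2's on the diagonal. Reading the off-diagonal entries as Dynkin edges (a single edge where a_ij = a_ji = -1; a double or triple edge where a_ij * a_ji = 2 or 3), the diagram is a chain of 5 nodes with single edges (A_5). One simple-root ordering that puts it in standard form is (alpha_3, alpha_2, alpha_1, alpha_4, alpha_5). So the algebra is type A_5, i.e. sl(6).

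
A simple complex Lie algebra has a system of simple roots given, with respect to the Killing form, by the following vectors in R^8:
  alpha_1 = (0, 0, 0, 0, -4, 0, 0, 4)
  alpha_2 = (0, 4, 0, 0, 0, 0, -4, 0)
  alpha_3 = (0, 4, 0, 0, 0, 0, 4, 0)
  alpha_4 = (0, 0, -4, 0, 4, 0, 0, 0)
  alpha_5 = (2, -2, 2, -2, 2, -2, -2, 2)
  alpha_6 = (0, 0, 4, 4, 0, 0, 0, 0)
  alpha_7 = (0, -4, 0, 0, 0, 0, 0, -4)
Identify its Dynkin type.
Compute the Cartan integers a_ij = 2(alpha_i, alpha_j)/(alpha_j, alpha_j); the resulting 7x7 Cartan matrix is
[[2, 0, 0, -1, 0, 0, -1], [0, 2, 0, 0, 0, 0, -1], [0, 0, 2, 0, -1, 0, -1], [-1, 0, 0, 2, 0, -1, 0], [0, 0, -1, 0, 2, 0, 0], [0, 0, 0, -1, 0, 2, 0], [-1, -1, -1, 0, 0, 0, 2]].
All simple roots have the same length, so the diagram is simply laced. The associated Dynkin diagram is a chain of 6 nodes with one extra node attached to the third node from one end (E_7), so the type is E_7.

E7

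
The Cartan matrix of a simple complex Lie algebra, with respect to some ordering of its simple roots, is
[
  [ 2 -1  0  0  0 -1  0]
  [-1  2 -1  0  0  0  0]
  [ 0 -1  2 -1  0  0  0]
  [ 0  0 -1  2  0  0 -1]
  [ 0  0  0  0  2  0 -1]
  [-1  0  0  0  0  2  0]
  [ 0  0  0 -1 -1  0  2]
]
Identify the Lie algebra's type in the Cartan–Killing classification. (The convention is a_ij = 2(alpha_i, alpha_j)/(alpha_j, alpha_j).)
A7

The matrix has rank 7 with 2's on the diagonal. Reading the off-diagonal entries as Dynkin edges (a single edge where a_ij = a_ji = -1; a double or triple edge where a_ij * a_ji = 2 or 3), the diagram is a chain of 7 nodes with single edges (A_7). One simple-root ordering that puts it in standard form is (alpha_6, alpha_1, alpha_2, alpha_3, alpha_4, alpha_7, alpha_5). So the algebra is type A_7, i.e. sl(8).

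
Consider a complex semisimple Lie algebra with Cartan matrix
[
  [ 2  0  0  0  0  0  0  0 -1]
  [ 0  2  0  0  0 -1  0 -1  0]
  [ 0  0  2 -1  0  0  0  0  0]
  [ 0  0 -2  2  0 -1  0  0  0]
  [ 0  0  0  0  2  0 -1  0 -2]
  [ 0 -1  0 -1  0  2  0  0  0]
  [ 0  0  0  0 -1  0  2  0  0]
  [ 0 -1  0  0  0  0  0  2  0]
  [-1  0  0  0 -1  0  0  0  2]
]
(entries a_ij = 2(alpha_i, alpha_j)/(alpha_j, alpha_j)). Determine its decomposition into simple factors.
The diagram associated to this matrix has two connected components: the simple roots {alpha_2, alpha_3, alpha_4, alpha_6, alpha_8} form a chain of 5 nodes with a double edge at one end; the terminal node there is the unique short simple root (B_5), and {alpha_1, alpha_5, alpha_7, alpha_9} form a chain of 4 nodes with a double edge between the middle two (F_4). A semisimple Lie algebra decomposes uniquely as the direct sum of simple ideals, one per connected component of its Dynkin diagram, so g ≅ B_5 ⊕ F_4 (dimension 55 + 52 = 107).

B5 + F4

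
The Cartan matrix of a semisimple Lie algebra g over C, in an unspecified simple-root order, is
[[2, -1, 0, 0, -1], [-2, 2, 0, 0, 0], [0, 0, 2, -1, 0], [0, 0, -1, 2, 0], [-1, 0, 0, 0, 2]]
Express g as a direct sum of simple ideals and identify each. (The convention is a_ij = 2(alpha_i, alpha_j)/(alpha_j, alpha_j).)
A2 ⊕ C3

The diagram associated to this matrix has two connected components: the simple roots {alpha_3, alpha_4} form a chain of 2 nodes with single edges (A_2), and {alpha_1, alpha_2, alpha_5} form a chain of 3 nodes with a double edge at one end; the terminal node there is the unique long simple root (C_3). A semisimple Lie algebra decomposes uniquely as the direct sum of simple ideals, one per connected component of its Dynkin diagram, so g ≅ A_2 ⊕ C_3 (dimension 8 + 21 = 29).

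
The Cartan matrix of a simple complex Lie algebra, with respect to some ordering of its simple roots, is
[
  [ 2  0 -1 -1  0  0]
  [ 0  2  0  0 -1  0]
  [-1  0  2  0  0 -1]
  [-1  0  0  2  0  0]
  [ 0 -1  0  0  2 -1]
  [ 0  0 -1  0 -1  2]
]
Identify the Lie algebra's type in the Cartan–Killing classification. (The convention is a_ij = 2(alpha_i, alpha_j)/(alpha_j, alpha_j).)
A_6 (sl(7))

The matrix has rank 6 with 2's on the diagonal. Reading the off-diagonal entries as Dynkin edges (a single edge where a_ij = a_ji = -1; a double or triple edge where a_ij * a_ji = 2 or 3), the diagram is a chain of 6 nodes with single edges (A_6). One simple-root ordering that puts it in standard form is (alpha_2, alpha_5, alpha_6, alpha_3, alpha_1, alpha_4). So the algebra is type A_6, i.e. sl(7).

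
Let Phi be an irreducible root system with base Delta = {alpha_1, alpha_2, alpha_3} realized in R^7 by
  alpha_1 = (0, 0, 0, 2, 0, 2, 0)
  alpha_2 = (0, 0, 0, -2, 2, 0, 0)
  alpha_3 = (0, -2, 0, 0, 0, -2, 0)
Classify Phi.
Compute the Cartan integers a_ij = 2(alpha_i, alpha_j)/(alpha_j, alpha_j); the resulting 3x3 Cartan matrix is
[[2, -1, -1], [-1, 2, 0], [-1, 0, 2]].
All simple roots have the same length, so the diagram is simply laced. The associated Dynkin diagram is a chain of 3 nodes with single edges (A_3), so the type is A_3 (the algebra sl(4)).

A_3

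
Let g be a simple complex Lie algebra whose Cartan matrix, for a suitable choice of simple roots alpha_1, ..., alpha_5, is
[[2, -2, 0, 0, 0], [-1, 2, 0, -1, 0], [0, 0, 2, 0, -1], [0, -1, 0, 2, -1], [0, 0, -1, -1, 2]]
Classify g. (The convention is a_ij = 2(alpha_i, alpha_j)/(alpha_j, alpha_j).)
type C_5

The matrix has rank 5 with 2's on the diagonal. Reading the off-diagonal entries as Dynkin edges (a single edge where a_ij = a_ji = -1; a double or triple edge where a_ij * a_ji = 2 or 3), the diagram is a chain of 5 nodes with a double edge at one end; the terminal node there is the unique long simple root (C_5). One simple-root ordering that puts it in standard form is (alpha_3, alpha_5, alpha_4, alpha_2, alpha_1). So the algebra is type C_5, i.e. sp(10).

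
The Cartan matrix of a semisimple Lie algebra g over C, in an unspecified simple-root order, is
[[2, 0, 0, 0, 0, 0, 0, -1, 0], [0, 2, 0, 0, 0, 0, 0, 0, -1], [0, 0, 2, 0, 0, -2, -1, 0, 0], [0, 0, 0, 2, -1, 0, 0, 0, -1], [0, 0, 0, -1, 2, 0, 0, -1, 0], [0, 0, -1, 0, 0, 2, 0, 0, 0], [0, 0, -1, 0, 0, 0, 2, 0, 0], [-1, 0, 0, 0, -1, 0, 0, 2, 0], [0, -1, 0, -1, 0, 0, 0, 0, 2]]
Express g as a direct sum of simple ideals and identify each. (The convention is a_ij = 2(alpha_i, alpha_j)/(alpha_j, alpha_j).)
A_6 ⊕ B_3

The diagram associated to this matrix has two connected components: the simple roots {alpha_1, alpha_2, alpha_4, alpha_5, alpha_8, alpha_9} form a chain of 6 nodes with single edges (A_6), and {alpha_3, alpha_6, alpha_7} form a chain of 3 nodes with a double edge at one end; the terminal node there is the unique short simple root (B_3). A semisimple Lie algebra decomposes uniquely as the direct sum of simple ideals, one per connected component of its Dynkin diagram, so g ≅ A_6 ⊕ B_3 (dimension 48 + 21 = 69).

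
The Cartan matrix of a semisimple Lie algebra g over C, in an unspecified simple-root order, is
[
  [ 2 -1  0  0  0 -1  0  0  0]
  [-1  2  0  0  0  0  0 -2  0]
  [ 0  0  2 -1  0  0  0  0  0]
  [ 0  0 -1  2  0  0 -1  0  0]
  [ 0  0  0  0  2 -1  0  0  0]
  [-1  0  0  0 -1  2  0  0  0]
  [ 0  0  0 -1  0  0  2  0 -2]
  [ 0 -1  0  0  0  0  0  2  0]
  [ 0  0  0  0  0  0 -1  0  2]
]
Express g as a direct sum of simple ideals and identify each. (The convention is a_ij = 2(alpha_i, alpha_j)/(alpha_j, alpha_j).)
The diagram associated to this matrix has two connected components: the simple roots {alpha_3, alpha_4, alpha_7, alpha_9} form a chain of 4 nodes with a double edge at one end; the terminal node there is the unique short simple root (B_4), and {alpha_1, alpha_2, alpha_5, alpha_6, alpha_8} form a chain of 5 nodes with a double edge at one end; the terminal node there is the unique short simple root (B_5). A semisimple Lie algebra decomposes uniquely as the direct sum of simple ideals, one per connected component of its Dynkin diagram, so g ≅ B_4 ⊕ B_5 (dimension 36 + 55 = 91).

B_4 ⊕ B_5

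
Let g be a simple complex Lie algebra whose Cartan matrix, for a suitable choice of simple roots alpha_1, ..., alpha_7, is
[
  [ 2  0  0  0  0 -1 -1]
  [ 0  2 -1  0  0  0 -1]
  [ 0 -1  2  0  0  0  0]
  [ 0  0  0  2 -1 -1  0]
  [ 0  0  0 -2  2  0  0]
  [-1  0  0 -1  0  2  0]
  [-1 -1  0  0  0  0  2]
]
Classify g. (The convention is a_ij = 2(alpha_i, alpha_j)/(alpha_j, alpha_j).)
C7

The matrix has rank 7 with 2's on the diagonal. Reading the off-diagonal entries as Dynkin edges (a single edge where a_ij = a_ji = -1; a double or triple edge where a_ij * a_ji = 2 or 3), the diagram is a chain of 7 nodes with a double edge at one end; the terminal node there is the unique long simple root (C_7). One simple-root ordering that puts it in standard form is (alpha_3, alpha_2, alpha_7, alpha_1, alpha_6, alpha_4, alpha_5). So the algebra is type C_7, i.e. sp(14).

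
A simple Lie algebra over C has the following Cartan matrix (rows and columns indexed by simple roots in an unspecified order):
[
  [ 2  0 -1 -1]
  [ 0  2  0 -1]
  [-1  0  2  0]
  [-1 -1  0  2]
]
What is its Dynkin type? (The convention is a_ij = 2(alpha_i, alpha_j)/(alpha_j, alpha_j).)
The matrix has rank 4 with 2's on the diagonal. Reading the off-diagonal entries as Dynkin edges (a single edge where a_ij = a_ji = -1; a double or triple edge where a_ij * a_ji = 2 or 3), the diagram is a chain of 4 nodes with single edges (A_4). One simple-root ordering that puts it in standard form is (alpha_2, alpha_4, alpha_1, alpha_3). So the algebra is type A_4, i.e. sl(5).

A_4 (sl(5))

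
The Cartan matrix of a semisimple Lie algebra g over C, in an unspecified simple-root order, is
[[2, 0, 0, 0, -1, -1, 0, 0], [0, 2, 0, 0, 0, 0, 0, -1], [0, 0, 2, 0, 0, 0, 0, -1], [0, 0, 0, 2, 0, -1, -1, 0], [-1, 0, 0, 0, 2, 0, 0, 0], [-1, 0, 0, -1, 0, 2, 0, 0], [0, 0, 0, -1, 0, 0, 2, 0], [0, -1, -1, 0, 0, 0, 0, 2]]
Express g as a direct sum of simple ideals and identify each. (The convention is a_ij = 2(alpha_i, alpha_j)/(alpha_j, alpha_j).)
A_3 + A_5

The diagram associated to this matrix has two connected components: the simple roots {alpha_2, alpha_3, alpha_8} form a chain of 3 nodes with single edges (A_3), and {alpha_1, alpha_4, alpha_5, alpha_6, alpha_7} form a chain of 5 nodes with single edges (A_5). A semisimple Lie algebra decomposes uniquely as the direct sum of simple ideals, one per connected component of its Dynkin diagram, so g ≅ A_3 ⊕ A_5 (dimension 15 + 35 = 50).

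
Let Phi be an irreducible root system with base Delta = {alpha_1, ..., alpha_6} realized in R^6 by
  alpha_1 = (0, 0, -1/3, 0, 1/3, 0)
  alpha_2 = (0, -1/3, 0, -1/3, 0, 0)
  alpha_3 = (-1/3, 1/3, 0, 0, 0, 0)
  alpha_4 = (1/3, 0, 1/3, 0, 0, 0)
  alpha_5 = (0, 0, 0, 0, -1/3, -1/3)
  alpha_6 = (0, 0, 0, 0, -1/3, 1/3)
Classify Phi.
Compute the Cartan integers a_ij = 2(alpha_i, alpha_j)/(alpha_j, alpha_j); the resulting 6x6 Cartan matrix is
[[2, 0, 0, -1, -1, -1], [0, 2, -1, 0, 0, 0], [0, -1, 2, -1, 0, 0], [-1, 0, -1, 2, 0, 0], [-1, 0, 0, 0, 2, 0], [-1, 0, 0, 0, 0, 2]].
All simple roots have the same length, so the diagram is simply laced. The associated Dynkin diagram is a chain of 4 nodes with a fork of two nodes at one end (D_6), so the type is D_6 (the algebra so(12)).

D_6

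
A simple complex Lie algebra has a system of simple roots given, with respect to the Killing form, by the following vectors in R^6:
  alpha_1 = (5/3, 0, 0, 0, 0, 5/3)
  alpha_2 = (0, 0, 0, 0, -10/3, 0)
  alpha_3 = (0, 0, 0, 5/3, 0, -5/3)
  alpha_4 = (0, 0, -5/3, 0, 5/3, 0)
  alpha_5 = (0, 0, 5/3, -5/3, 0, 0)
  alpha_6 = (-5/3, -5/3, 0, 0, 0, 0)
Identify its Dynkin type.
Compute the Cartan integers a_ij = 2(alpha_i, alpha_j)/(alpha_j, alpha_j); the resulting 6x6 Cartan matrix is
[[2, 0, -1, 0, 0, -1], [0, 2, 0, -2, 0, 0], [-1, 0, 2, 0, -1, 0], [0, -1, 0, 2, -1, 0], [0, 0, -1, -1, 2, 0], [-1, 0, 0, 0, 0, 2]].
The roots have two lengths (squared-length ratio 2:1); the short ones are alpha_{1,3,4,5,6}. The associated Dynkin diagram is a chain of 6 nodes with a double edge at one end; the terminal node there is the unique long simple root (C_6), so the type is C_6 (the algebra sp(12)).

C_6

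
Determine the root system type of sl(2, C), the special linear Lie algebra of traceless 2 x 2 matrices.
A1

This is sl(2), which has dimension 2^2 - 1 = 3 and rank 2 - 1 = 1 (a Cartan subalgebra is the diagonal traceless matrices). In the classification of classical Lie algebras, the special linear algebra sl(n+1) has type A_n; here n = 1, so the Dynkin diagram is a chain of 1 nodes with single edges (A_1). Hence the type is A_1.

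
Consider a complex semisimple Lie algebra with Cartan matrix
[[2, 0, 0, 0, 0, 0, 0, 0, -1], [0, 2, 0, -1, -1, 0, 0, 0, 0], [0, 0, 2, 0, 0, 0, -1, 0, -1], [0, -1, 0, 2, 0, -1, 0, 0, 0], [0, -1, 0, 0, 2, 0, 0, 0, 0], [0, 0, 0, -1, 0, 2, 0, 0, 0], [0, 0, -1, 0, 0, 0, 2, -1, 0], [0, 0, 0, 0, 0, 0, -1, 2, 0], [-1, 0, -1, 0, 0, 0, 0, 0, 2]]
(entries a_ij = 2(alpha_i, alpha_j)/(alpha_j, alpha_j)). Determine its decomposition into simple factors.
A_4 (sl(5)) ⊕ A_5 (sl(6))

The diagram associated to this matrix has two connected components: the simple roots {alpha_2, alpha_4, alpha_5, alpha_6} form a chain of 4 nodes with single edges (A_4), and {alpha_1, alpha_3, alpha_7, alpha_8, alpha_9} form a chain of 5 nodes with single edges (A_5). A semisimple Lie algebra decomposes uniquely as the direct sum of simple ideals, one per connected component of its Dynkin diagram, so g ≅ A_4 ⊕ A_5 (dimension 24 + 35 = 59).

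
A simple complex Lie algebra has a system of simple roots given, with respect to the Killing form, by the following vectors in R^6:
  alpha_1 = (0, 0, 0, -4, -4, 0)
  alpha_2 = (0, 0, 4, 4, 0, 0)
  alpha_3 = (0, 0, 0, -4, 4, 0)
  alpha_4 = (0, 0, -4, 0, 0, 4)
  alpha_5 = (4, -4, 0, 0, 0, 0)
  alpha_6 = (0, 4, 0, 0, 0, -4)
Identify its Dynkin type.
D_6 (so(12))

Compute the Cartan integers a_ij = 2(alpha_i, alpha_j)/(alpha_j, alpha_j); the resulting 6x6 Cartan matrix is
[[2, -1, 0, 0, 0, 0], [-1, 2, -1, -1, 0, 0], [0, -1, 2, 0, 0, 0], [0, -1, 0, 2, 0, -1], [0, 0, 0, 0, 2, -1], [0, 0, 0, -1, -1, 2]].
All simple roots have the same length, so the diagram is simply laced. The associated Dynkin diagram is a chain of 4 nodes with a fork of two nodes at one end (D_6), so the type is D_6 (the algebra so(12)).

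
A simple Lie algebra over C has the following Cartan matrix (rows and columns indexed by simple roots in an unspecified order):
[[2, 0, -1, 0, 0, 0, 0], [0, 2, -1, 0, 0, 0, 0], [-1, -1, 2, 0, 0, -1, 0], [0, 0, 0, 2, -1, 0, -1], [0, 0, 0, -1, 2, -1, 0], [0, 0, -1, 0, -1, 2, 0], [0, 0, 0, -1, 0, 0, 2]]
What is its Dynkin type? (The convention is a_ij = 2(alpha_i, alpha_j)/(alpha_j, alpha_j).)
D_7 (so(14))

The matrix has rank 7 with 2's on the diagonal. Reading the off-diagonal entries as Dynkin edges (a single edge where a_ij = a_ji = -1; a double or triple edge where a_ij * a_ji = 2 or 3), the diagram is a chain of 5 nodes with a fork of two nodes at one end (D_7). One simple-root ordering that puts it in standard form is (alpha_7, alpha_4, alpha_5, alpha_6, alpha_3, alpha_1, alpha_2). So the algebra is type D_7, i.e. so(14).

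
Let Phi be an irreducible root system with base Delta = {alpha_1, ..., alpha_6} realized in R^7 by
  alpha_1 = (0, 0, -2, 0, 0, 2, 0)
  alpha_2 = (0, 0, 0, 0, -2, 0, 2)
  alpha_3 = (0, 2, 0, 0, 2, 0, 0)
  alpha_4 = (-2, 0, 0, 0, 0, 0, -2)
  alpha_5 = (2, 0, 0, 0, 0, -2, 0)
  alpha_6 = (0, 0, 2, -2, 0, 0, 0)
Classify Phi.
A_6

Compute the Cartan integers a_ij = 2(alpha_i, alpha_j)/(alpha_j, alpha_j); the resulting 6x6 Cartan matrix is
[[2, 0, 0, 0, -1, -1], [0, 2, -1, -1, 0, 0], [0, -1, 2, 0, 0, 0], [0, -1, 0, 2, -1, 0], [-1, 0, 0, -1, 2, 0], [-1, 0, 0, 0, 0, 2]].
All simple roots have the same length, so the diagram is simply laced. The associated Dynkin diagram is a chain of 6 nodes with single edges (A_6), so the type is A_6 (the algebra sl(7)).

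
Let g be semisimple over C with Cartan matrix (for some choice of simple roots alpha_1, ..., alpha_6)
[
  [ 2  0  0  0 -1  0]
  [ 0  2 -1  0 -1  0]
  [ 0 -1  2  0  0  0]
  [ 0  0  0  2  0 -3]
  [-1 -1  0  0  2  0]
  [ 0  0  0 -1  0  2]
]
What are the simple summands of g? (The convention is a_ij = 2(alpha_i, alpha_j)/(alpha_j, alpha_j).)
The diagram associated to this matrix has two connected components: the simple roots {alpha_1, alpha_2, alpha_3, alpha_5} form a chain of 4 nodes with single edges (A_4), and {alpha_4, alpha_6} form two nodes joined by a triple edge (G_2). A semisimple Lie algebra decomposes uniquely as the direct sum of simple ideals, one per connected component of its Dynkin diagram, so g ≅ A_4 ⊕ G_2 (dimension 24 + 14 = 38).

type A_4 + type G_2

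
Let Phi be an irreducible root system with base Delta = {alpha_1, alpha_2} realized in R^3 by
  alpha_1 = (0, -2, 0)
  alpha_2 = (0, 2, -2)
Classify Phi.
Compute the Cartan integers a_ij = 2(alpha_i, alpha_j)/(alpha_j, alpha_j); the resulting 2x2 Cartan matrix is
[[2, -1], [-2, 2]].
The roots have two lengths (squared-length ratio 2:1); the short ones are alpha_{1}. The associated Dynkin diagram is a chain of 2 nodes with a double edge at one end; the terminal node there is the unique short simple root (B_2), so the type is B_2 (the algebra so(5)).

B2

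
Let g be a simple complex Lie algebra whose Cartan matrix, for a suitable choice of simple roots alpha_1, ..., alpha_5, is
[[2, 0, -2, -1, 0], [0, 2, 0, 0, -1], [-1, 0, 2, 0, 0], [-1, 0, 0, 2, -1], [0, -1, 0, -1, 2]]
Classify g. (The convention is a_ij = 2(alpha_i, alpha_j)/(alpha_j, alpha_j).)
The matrix has rank 5 with 2's on the diagonal. Reading the off-diagonal entries as Dynkin edges (a single edge where a_ij = a_ji = -1; a double or triple edge where a_ij * a_ji = 2 or 3), the diagram is a chain of 5 nodes with a double edge at one end; the terminal node there is the unique short simple root (B_5). One simple-root ordering that puts it in standard form is (alpha_2, alpha_5, alpha_4, alpha_1, alpha_3). So the algebra is type B_5, i.e. so(11).

type B_5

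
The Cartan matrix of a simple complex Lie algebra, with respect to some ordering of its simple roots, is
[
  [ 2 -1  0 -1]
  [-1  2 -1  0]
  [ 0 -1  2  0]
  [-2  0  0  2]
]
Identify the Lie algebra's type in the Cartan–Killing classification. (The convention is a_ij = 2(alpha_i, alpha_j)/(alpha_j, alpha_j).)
C4

The matrix has rank 4 with 2's on the diagonal. Reading the off-diagonal entries as Dynkin edges (a single edge where a_ij = a_ji = -1; a double or triple edge where a_ij * a_ji = 2 or 3), the diagram is a chain of 4 nodes with a double edge at one end; the terminal node there is the unique long simple root (C_4). One simple-root ordering that puts it in standard form is (alpha_3, alpha_2, alpha_1, alpha_4). So the algebra is type C_4, i.e. sp(8).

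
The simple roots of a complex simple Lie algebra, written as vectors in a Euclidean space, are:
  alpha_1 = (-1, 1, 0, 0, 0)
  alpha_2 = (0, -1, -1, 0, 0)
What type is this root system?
A_2

Compute the Cartan integers a_ij = 2(alpha_i, alpha_j)/(alpha_j, alpha_j); the resulting 2x2 Cartan matrix is
[[2, -1], [-1, 2]].
All simple roots have the same length, so the diagram is simply laced. The associated Dynkin diagram is a chain of 2 nodes with single edges (A_2), so the type is A_2 (the algebra sl(3)).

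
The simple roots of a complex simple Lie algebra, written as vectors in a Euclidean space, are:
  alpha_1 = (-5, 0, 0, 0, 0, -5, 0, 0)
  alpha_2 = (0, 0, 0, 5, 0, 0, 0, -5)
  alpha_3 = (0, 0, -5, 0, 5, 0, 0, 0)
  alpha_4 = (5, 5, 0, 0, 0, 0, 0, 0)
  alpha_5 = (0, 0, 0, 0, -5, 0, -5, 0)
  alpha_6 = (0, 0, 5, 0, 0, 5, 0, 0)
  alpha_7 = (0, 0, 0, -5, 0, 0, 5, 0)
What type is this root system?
A_7

Compute the Cartan integers a_ij = 2(alpha_i, alpha_j)/(alpha_j, alpha_j); the resulting 7x7 Cartan matrix is
[[2, 0, 0, -1, 0, -1, 0], [0, 2, 0, 0, 0, 0, -1], [0, 0, 2, 0, -1, -1, 0], [-1, 0, 0, 2, 0, 0, 0], [0, 0, -1, 0, 2, 0, -1], [-1, 0, -1, 0, 0, 2, 0], [0, -1, 0, 0, -1, 0, 2]].
All simple roots have the same length, so the diagram is simply laced. The associated Dynkin diagram is a chain of 7 nodes with single edges (A_7), so the type is A_7 (the algebra sl(8)).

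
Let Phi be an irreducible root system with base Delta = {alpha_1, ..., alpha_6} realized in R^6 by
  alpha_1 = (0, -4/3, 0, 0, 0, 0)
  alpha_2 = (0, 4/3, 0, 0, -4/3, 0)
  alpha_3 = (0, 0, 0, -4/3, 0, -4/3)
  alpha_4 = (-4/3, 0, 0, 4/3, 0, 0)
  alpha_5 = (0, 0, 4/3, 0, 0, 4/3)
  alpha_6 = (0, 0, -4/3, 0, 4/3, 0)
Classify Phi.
Compute the Cartan integers a_ij = 2(alpha_i, alpha_j)/(alpha_j, alpha_j); the resulting 6x6 Cartan matrix is
[[2, -1, 0, 0, 0, 0], [-2, 2, 0, 0, 0, -1], [0, 0, 2, -1, -1, 0], [0, 0, -1, 2, 0, 0], [0, 0, -1, 0, 2, -1], [0, -1, 0, 0, -1, 2]].
The roots have two lengths (squared-length ratio 2:1); the short ones are alpha_{1}. The associated Dynkin diagram is a chain of 6 nodes with a double edge at one end; the terminal node there is the unique short simple root (B_6), so the type is B_6 (the algebra so(13)).

B_6 (so(13))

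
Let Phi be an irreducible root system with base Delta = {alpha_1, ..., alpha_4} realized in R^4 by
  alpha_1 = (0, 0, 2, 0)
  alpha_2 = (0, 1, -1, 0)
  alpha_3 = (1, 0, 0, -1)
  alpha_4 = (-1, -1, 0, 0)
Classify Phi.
C_4

Compute the Cartan integers a_ij = 2(alpha_i, alpha_j)/(alpha_j, alpha_j); the resulting 4x4 Cartan matrix is
[[2, -2, 0, 0], [-1, 2, 0, -1], [0, 0, 2, -1], [0, -1, -1, 2]].
The roots have two lengths (squared-length ratio 2:1); the short ones are alpha_{2,3,4}. The associated Dynkin diagram is a chain of 4 nodes with a double edge at one end; the terminal node there is the unique long simple root (C_4), so the type is C_4 (the algebra sp(8)).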